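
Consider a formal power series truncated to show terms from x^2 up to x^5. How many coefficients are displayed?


From x^2 to x^5 inclusive, the count is 5 - 2 + 1 = 4.

4


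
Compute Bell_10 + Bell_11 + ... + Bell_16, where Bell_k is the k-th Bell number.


Recall Bell_k counts set partitions of a k-set (with Bell_0 = 1 by convention).
Bell_10 through Bell_16: 115975, 678570, 4213597, 27644437, 190899322, 1382958545, 10480142147
Sum = 115975 + 678570 + 4213597 + 27644437 + 190899322 + 1382958545 + 10480142147 = 12086652593.

12086652593


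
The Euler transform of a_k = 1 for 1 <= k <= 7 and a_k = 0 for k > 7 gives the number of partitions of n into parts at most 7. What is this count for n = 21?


Partitions of 21 into parts at most 7:
Using generating function (1-x)^(-1)(1-x^2)^(-1)...(1-x^7)^(-1),
the coefficient of x^21 = 436

436


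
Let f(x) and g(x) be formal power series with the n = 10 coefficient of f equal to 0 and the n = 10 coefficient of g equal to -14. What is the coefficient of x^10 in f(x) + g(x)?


Addition of formal power series is termwise.
The coefficient of x^10 in f + g = 0 + -14
= -14

-14


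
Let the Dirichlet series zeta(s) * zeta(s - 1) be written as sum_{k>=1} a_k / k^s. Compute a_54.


Convolution gives a_k = sum_{d | k} d * 1 = sum_{d | k} d = sigma(k), the sum of positive divisors of k.
For k = 54, the divisors are 1, 2, 3, 6, 9, 18, 27, 54, so
sigma(54) = 1 + 2 + 3 + 6 + 9 + 18 + 27 + 54 = 120.

120


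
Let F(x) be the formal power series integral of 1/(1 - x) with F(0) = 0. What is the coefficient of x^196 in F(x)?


1/(1 - x) = sum_{k>=0} x^k. Integrating termwise and using F(0) = 0 gives
F(x) = sum_{k>=0} x^(k+1) / (k+1) = sum_{m>=1} x^m / m = -ln(1 - x).
So the coefficient of x^196 is 1/196 = 1/196.

1/196


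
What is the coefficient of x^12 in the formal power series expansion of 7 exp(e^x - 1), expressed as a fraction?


exp(e^x - 1) is the exponential generating function for the Bell numbers Bell_k: exp(e^x - 1) = sum_{k>=0} Bell_k x^k / k!.
So the coefficient of x^12 in 7 exp(e^x - 1) is 7 Bell_12 / 12!.
Computing: Bell_12 = 4213597 and 12! = 479001600, giving
7 * 4213597/479001600 = 4213597/68428800.

4213597/68428800


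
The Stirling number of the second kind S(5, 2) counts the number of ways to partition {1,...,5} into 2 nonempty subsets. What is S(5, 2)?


Using the explicit formula S(n,k) = (1/k!) sum_{j=0}^{k} (-1)^(k-j) C(k,j) j^n:
S(5, 2) = 15
Equivalently, S(n,k) is n! times the coefficient of x^n in the EGF (e^x - 1)^k / k!.

15


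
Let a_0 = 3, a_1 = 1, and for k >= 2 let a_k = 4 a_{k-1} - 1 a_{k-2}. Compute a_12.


Iterating the recurrence forward:
a_0 = 3
a_1 = 1
a_2 = 4*1 - 1*3 = 1
a_3 = 4*1 - 1*1 = 3
a_4 = 4*3 - 1*1 = 11
a_5 = 4*11 - 1*3 = 41
a_6 = 4*41 - 1*11 = 153
a_7 = 4*153 - 1*41 = 571
a_8 = 4*571 - 1*153 = 2131
a_9 = 4*2131 - 1*571 = 7953
a_10 = 4*7953 - 1*2131 = 29681
a_11 = 4*29681 - 1*7953 = 110771
a_12 = 4*110771 - 1*29681 = 413403
So a_12 = 413403.

413403


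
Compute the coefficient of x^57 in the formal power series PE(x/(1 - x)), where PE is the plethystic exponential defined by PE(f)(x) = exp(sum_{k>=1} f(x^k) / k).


For f(x) = x/(1 - x) we have
sum_{k>=1} f(x^k) / k = sum_{k>=1} (1/k) * x^k / (1 - x^k) = sum_{k, m >= 1} x^(k m) / k,
which after exponentiating simplifies to
PE(x/(1 - x)) = prod_{k>=1} 1 / (1 - x^k).
This is the generating function for the partition function p(n), so the coefficient of x^57 is p(57).
Computing p(57) by dynamic programming over parts 1, 2, ..., 57: p(57) = 614154.

614154


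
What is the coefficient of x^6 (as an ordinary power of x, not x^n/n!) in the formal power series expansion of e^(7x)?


The exponential series is e^y = sum_{k>=0} y^k / k!. Substituting y = 7x gives
e^(7x) = sum_{k>=0} 7^k x^k / k!.
So the coefficient of x^n is a^n/n! with a = 7, n = 6:
7^6 / 6! = 117649/720 = 117649/720

117649/720


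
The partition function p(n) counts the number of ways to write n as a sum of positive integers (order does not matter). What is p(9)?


Using the generating function prod_{k>=1} 1/(1-x^k), we compute p(9).
By dynamic programming over parts 1 through 9:
p(9) = 30

30


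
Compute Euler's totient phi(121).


phi(n) counts integers in [1, n] coprime to n. Using the multiplicative formula phi(n) = n * prod_{p | n} (1 - 1/p):
121 = 11^2, so
phi(121) = 121 * (1 - 1/11) = 110.

110


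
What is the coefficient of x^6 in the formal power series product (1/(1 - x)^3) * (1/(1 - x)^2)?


Combine the factors: (1/(1 - x)^3) * (1/(1 - x)^2) = 1/(1 - x)^5.
Then use 1/(1 - x)^r = sum_{k>=0} C(k + r - 1, r - 1) x^k with r = 5 and k = 6:
C(10, 4) = 210.

210


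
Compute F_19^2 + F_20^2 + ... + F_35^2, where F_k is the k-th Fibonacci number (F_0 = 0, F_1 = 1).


There is a standard identity sum_{k=0}^{N} F_k^2 = F_N * F_{N+1} (proved inductively from the telescoping relation F_k^2 = F_k F_{k+1} - F_{k-1} F_k). Then
sum_{k=19}^{35} F_k^2 = F_35 F_36 - F_18 F_19.
Computing: F_35 = 9227465, F_36 = 14930352, F_18 = 2584, F_19 = 4181.
Sum = 9227465 * 14930352 - 2584 * 4181 = 137769289713976.

137769289713976


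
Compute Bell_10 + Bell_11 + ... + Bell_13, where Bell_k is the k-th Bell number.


Recall Bell_k counts set partitions of a k-set (with Bell_0 = 1 by convention).
Bell_10 through Bell_13: 115975, 678570, 4213597, 27644437
Sum = 115975 + 678570 + 4213597 + 27644437 = 32652579.

32652579


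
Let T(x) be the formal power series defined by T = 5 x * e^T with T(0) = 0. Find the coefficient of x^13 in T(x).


Apply the Lagrange inversion formula: if T = 5 x * phi(T) with phi(t) = e^t, then
[x^n] T = 5^n * (1/n) [t^(n-1)] phi(t)^n = 5^n * (1/n) [t^(n-1)] e^(n t) = 5^n * (1/n) * n^(n-1) / (n-1)! = 5^n * n^(n-1) / n!.
When c = 1 this is the Cayley count of rooted labeled trees on n vertices, divided by n!.
For n = 13: 5^13 * 13^12 / 13! = 1220703125 * 23298085122481/6227020800 = 87507831740087890625/19160064.

87507831740087890625/19160064


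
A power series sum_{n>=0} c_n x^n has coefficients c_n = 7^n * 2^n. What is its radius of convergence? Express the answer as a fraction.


By the root test (Cauchy-Hadamard), the radius is R = 1 / limsup_n |c_n|^(1/n).
Here |c_n|^(1/n) = (7^n * 2^n)^(1/n) = 7 * 2 = 14 for all n.
So R = 1/14 = 1/14.

1/14


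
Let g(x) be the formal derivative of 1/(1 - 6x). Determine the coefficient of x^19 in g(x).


Differentiate termwise: d/dx sum_{k>=0} 6^k x^k = sum_{k>=1} k 6^k x^(k-1) = sum_{j>=0} (j+1) 6^(j+1) x^j.
Equivalently, d/dx [1/(1 - 6x)] = 6/(1 - 6x)^2.
For j = 19: 20 * 6^20 = 20 * 3656158440062976 = 73123168801259520.

73123168801259520


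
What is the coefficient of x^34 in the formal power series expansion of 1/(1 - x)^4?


The negative binomial / multiset identity is
1/(1 - x)^r = sum_{k>=0} C(k + r - 1, r - 1) x^k.
Here r = 4 and k = 34, so the coefficient is
C(34 + 3, 3) = C(37, 3)
= 7770

7770


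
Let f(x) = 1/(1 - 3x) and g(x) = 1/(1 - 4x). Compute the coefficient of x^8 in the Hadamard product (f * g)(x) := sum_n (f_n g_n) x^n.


f has coefficients f_k = 3^k and g has coefficients g_k = 4^k, so the Hadamard product has coefficient (f*g)_k = 3^k * 4^k = 12^k.
For k = 8: 12^8 = 429981696.

429981696


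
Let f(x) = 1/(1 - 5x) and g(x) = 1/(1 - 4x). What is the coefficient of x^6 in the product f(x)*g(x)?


The coefficient of x^n in f*g is the Cauchy product: sum_{k=0}^{n} a^k * b^(n-k).
With a=5, b=4, n=6:
sum_{k=0}^{6} 5^k * 4^(6-k)
= 61741

61741


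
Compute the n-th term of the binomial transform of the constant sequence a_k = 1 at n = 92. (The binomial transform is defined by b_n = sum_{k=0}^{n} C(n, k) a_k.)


With a_k = 1 for all k, b_n = sum_{k=0}^{n} C(n, k) = 2^n by the binomial theorem.
For n = 92: 2^92 = 4951760157141521099596496896.

4951760157141521099596496896


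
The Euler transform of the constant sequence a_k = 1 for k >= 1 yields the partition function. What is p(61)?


The Euler transform converts the sequence a_k = 1 into the number of integer partitions.
Using the recurrence or dynamic programming:
p(61) = 1121505

1121505


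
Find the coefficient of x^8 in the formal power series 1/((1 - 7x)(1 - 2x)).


By partial fractions or Cauchy convolution:
The coefficient equals sum_{k=0}^{8} 7^k * 2^(8-k).
= 8070619

8070619


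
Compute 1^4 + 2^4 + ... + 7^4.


This power sum has a closed form given by Faulhaber's formula
sum_{k=1}^{m} k^p = (1 / (p + 1)) * sum_{j=0}^{p} C(p + 1, j) B_j m^(p + 1 - j),
but for small m direct computation is fastest:
1 + 16 + 81 + 256 + 625 + 1296 + 2401 = 4676.

4676


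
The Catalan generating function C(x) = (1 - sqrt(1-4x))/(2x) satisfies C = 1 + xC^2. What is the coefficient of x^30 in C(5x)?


Substituting x -> 5x scales the n-th coefficient by 5^n, so [x^30] C(5x) = 5^30 * C_30.
C_30 = C(2*30, 30)/(31) = 118264581564861424/31 = 3814986502092304.
So 5^30 * 3814986502092304 = 931322574615478515625 * 3814986502092304 = 3552983051251903176307678222656250000.

3552983051251903176307678222656250000


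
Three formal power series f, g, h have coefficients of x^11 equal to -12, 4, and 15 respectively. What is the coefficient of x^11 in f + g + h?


Series addition is componentwise:
-12 + 4 + 15
= 7

7


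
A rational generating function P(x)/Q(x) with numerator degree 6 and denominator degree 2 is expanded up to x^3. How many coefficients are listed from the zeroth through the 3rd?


Expanding up to x^3 gives the coefficients for x^0, x^1, ..., x^3.
That is 3 + 1 = 4 coefficients in total.

4


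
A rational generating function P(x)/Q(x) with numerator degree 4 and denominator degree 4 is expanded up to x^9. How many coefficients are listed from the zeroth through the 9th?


Expanding up to x^9 gives the coefficients for x^0, x^1, ..., x^9.
That is 9 + 1 = 10 coefficients in total.

10


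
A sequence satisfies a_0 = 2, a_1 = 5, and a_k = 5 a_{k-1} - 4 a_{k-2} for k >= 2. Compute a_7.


The characteristic equation is t^2 - 5 t + 4 = 0, with roots r_1 = 4 and r_2 = 1 (so c_1 = r_1 + r_2, c_2 = -r_1 r_2 as required).
One can use the closed form a_n = A r_1^n + B r_2^n, but direct iteration is more reliable:
a_0 = 2, a_1 = 5, a_2 = 17, a_3 = 65, a_4 = 257, a_5 = 1025, a_6 = 4097, a_7 = 16385.
So a_7 = 16385.

16385


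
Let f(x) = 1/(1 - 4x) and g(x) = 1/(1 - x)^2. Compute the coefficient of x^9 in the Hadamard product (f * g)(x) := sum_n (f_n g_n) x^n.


f has coefficients f_k = 4^k. For g = 1/(1 - x)^2 the coefficient is g_k = C(k + 1, 1) = k + 1. The Hadamard coefficient is (f * g)_k = 4^k * (k + 1).
For k = 9: 4^9 * 10 = 262144 * 10 = 2621440.

2621440


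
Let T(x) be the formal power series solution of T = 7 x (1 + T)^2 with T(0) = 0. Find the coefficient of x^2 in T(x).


Apply the Lagrange inversion formula: if T = 7 x * phi(T) with phi(t) = (1 + t)^2, then [x^n] T = 7^n * (1/n) [t^(n-1)] phi(t)^n = 7^n * (1/n) [t^(n-1)] (1 + t)^(2n) = 7^n * (1/n) C(2n, n-1).
Using the identity C(2n, n-1) = C(2n, n) * n / (n+1), the unscaled factor equals C(2n, n) / (n+1) = C_n, the n-th Catalan number.
For n = 2: C_2 = C(4, 2) / 3 = 6/3 = 2.
With the 7^2 = 49 factor, the coefficient is 49 * 2 = 98.

98


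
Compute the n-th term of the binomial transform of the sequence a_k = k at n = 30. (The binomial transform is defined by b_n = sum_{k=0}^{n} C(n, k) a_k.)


With a_k = k, b_n = sum_{k=0}^{n} C(n, k) k. Using k * C(n, k) = n * C(n-1, k-1) gives b_n = n * sum_{k>=1} C(n-1, k-1) = n * 2^(n-1).
For n = 30: 30 * 2^29 = 30 * 536870912 = 16106127360.

16106127360


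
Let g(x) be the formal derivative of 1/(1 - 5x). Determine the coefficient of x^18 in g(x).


Differentiate termwise: d/dx sum_{k>=0} 5^k x^k = sum_{k>=1} k 5^k x^(k-1) = sum_{j>=0} (j+1) 5^(j+1) x^j.
Equivalently, d/dx [1/(1 - 5x)] = 5/(1 - 5x)^2.
For j = 18: 19 * 5^19 = 19 * 19073486328125 = 362396240234375.

362396240234375


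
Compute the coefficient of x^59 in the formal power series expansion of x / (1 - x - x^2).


Let f(x) = sum_{k>=0} a_k x^k. Multiplying f(x) * (1 - x - x^2) = x and matching coefficients gives a_0 = 0, a_1 = 1, and a_k = a_{k-1} + a_{k-2} for k >= 2. These are the Fibonacci numbers F_k.
Iterating from F_0 = 0, F_1 = 1:
F_0=0, F_1=1, F_2=1, F_3=2, F_4=3, F_5=5, F_6=8, F_7=13, F_8=21, F_9=34, ...
F_59 = 956722026041.

956722026041


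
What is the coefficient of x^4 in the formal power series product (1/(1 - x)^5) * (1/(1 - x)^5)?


Combine the factors: (1/(1 - x)^5) * (1/(1 - x)^5) = 1/(1 - x)^10.
Then use 1/(1 - x)^r = sum_{k>=0} C(k + r - 1, r - 1) x^k with r = 10 and k = 4:
C(13, 9) = 715.

715


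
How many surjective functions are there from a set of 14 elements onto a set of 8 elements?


By inclusion-exclusion on which target elements are missed, the number of surjections from an n-set onto a k-set is
surj(n, k) = sum_{j=0}^{k} (-1)^j C(k, j) (k - j)^n.
Equivalently surj(n, k) = k! * S(n, k), where S(n, k) is the Stirling number of the second kind.
For n = 14, k = 8:
S(14, 8) = 20912320, so
surj = 8! * 20912320 = 40320 * 20912320 = 843184742400.

843184742400


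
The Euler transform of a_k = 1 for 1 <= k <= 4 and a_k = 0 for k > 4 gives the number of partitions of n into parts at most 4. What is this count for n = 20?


Partitions of 20 into parts at most 4:
Using generating function (1-x)^(-1)(1-x^2)^(-1)...(1-x^4)^(-1),
the coefficient of x^20 = 108

108


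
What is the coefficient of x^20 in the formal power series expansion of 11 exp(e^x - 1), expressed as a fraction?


exp(e^x - 1) is the exponential generating function for the Bell numbers Bell_k: exp(e^x - 1) = sum_{k>=0} Bell_k x^k / k!.
So the coefficient of x^20 in 11 exp(e^x - 1) is 11 Bell_20 / 20!.
Computing: Bell_20 = 51724158235372 and 20! = 2432902008176640000, giving
11 * 51724158235372/2432902008176640000 = 263898766507/1128433213440000.

263898766507/1128433213440000


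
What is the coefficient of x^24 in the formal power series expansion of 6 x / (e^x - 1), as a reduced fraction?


The exponential generating function for Bernoulli numbers is
x / (e^x - 1) = sum_{k>=0} B_k x^k / k!.
So the coefficient of x^24 in 6 x / (e^x - 1) is 6 B_24 / 24!.
Computing: B_24 = -236364091/2730, 24! = 620448401733239439360000, giving
6 * -236364091/2730 / 620448401733239439360000 = -236364091/282304022788623944908800000.

-236364091/282304022788623944908800000


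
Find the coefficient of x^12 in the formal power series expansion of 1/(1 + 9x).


Write 1/(1 + c x) = 1/(1 - (-c) x) and apply the geometric-series identity
1/(1 - y) = sum_{k>=0} y^k to get 1/(1 + c x) = sum_{k>=0} (-c)^k x^k.
So the coefficient of x^k is (-c)^k = (-1)^k * c^k.
Here c = 9 and k = 12:
(-9)^12 = 1 * 282429536481 = 282429536481

282429536481


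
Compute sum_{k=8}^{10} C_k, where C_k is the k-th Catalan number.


C_8 through C_10: 1430, 4862, 16796
Sum = 1430 + 4862 + 16796
= 23088

23088


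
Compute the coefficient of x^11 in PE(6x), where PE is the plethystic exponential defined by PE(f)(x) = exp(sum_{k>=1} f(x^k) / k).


With f(x) = 6x, the exponent is sum_{k>=1} 6 x^k / k = 6 * (-ln(1 - x)). Exponentiating:
PE(6x) = exp(-6 ln(1 - x)) = 1/(1 - x)^6.
By the negative binomial expansion, [x^n] 1/(1 - x)^6 = C(n + 5, 5).
For n = 11: C(16, 5) = 4368.

4368


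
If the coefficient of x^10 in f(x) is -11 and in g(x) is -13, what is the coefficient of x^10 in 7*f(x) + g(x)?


Scalar multiplication scales coefficients: 7 * -11 = -77.
Then add the g coefficient: -77 + -13
= -90

-90


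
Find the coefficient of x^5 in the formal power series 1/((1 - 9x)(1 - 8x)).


By partial fractions or Cauchy convolution:
The coefficient equals sum_{k=0}^{5} 9^k * 8^(5-k).
= 269297

269297


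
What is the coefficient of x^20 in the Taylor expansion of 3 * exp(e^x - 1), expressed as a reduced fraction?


exp(e^x - 1) = sum_{k>=0} Bell_k x^k / k!, where Bell_k is the k-th Bell number.
So the coefficient of x^20 is 3 * Bell_20 / 20!.
Computing: Bell_20 = 51724158235372 and 20! = 2432902008176640000, giving
3 * 51724158235372/2432902008176640000 = 263898766507/4137588449280000.

263898766507/4137588449280000


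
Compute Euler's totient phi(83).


phi(n) counts integers in [1, n] coprime to n. Using the multiplicative formula phi(n) = n * prod_{p | n} (1 - 1/p):
83 = 83, so
phi(83) = 83 * (1 - 1/83) = 82.

82


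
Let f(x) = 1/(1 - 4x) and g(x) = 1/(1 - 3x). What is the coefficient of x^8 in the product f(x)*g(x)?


The coefficient of x^n in f*g is the Cauchy product: sum_{k=0}^{n} a^k * b^(n-k).
With a=4, b=3, n=8:
sum_{k=0}^{8} 4^k * 3^(8-k)
= 242461

242461


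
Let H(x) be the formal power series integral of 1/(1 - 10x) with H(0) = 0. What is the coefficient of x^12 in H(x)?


1/(1 - 10x) = sum_{k>=0} 10^k x^k. Integrating termwise with H(0) = 0:
H(x) = sum_{k>=0} 10^k x^(k+1) / (k+1) = sum_{m>=1} 10^(m-1) x^m / m.
For m = 12: 10^11/12 = 100000000000/12 = 25000000000/3.

25000000000/3


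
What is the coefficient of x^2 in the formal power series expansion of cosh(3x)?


The Maclaurin series is cosh(t) = sum_{m>=0} t^(2m) / (2m)!, so substituting t = 3x, only even powers of x are nonzero, with coefficient of x^(2m) equal to 3^(2m) / (2m)!.
For x^2 the coefficient is 3^2/2! = 9/2 = 9/2.

9/2


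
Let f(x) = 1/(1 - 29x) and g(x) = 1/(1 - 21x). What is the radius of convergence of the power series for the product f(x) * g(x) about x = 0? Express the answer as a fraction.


The radius of 1/(1 - 29x) is 1/29 (nearest singularity at x = 1/29), and the radius of 1/(1 - 21x) is 1/21.
The product f(x)*g(x) = 1/((1 - 29x)(1 - 21x)) has singularities at both 1/29 and 1/21, so its radius of convergence is the distance to the nearest one:
min(1/29, 1/21) = 1/29.

1/29


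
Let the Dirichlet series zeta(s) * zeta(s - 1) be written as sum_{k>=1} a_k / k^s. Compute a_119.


Convolution gives a_k = sum_{d | k} d * 1 = sum_{d | k} d = sigma(k), the sum of positive divisors of k.
For k = 119, the divisors are 1, 7, 17, 119, so
sigma(119) = 1 + 7 + 17 + 119 = 144.

144


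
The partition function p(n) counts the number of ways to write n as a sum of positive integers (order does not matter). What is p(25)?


Using the generating function prod_{k>=1} 1/(1-x^k), we compute p(25).
By dynamic programming over parts 1 through 25:
p(25) = 1958

1958


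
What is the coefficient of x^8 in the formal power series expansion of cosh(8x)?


The Maclaurin series is cosh(t) = sum_{m>=0} t^(2m) / (2m)!, so substituting t = 8x, only even powers of x are nonzero, with coefficient of x^(2m) equal to 8^(2m) / (2m)!.
For x^8 the coefficient is 8^8/8! = 16777216/40320 = 131072/315.

131072/315


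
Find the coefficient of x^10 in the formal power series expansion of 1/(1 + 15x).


Write 1/(1 + c x) = 1/(1 - (-c) x) and apply the geometric-series identity
1/(1 - y) = sum_{k>=0} y^k to get 1/(1 + c x) = sum_{k>=0} (-c)^k x^k.
So the coefficient of x^k is (-c)^k = (-1)^k * c^k.
Here c = 15 and k = 10:
(-15)^10 = 1 * 576650390625 = 576650390625

576650390625


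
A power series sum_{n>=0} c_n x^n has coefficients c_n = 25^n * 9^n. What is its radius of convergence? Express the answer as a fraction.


By the root test (Cauchy-Hadamard), the radius is R = 1 / limsup_n |c_n|^(1/n).
Here |c_n|^(1/n) = (25^n * 9^n)^(1/n) = 25 * 9 = 225 for all n.
So R = 1/225 = 1/225.

1/225


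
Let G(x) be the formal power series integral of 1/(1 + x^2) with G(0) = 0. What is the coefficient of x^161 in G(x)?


1/(1 + x^2) = sum_{j>=0} (-1)^j x^(2j). Integrating termwise with G(0) = 0:
G(x) = sum_{j>=0} (-1)^j x^(2j+1) / (2j+1) = arctan(x).
Only odd powers are nonzero. For x^161 write 161 = 2*80 + 1, giving
(-1)^80 / 161 = 1/161 = 1/161.

1/161


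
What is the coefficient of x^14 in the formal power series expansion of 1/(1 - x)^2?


The expansion 1/(1 - x)^r = sum_{k>=0} C(k + r - 1, r - 1) x^k follows from the multiset / negative-binomial theorem (or from repeated differentiation of the geometric series).
For r = 2 and k = 14:
C(15, 1) = 1307674368000 / (1 * 87178291200) = 15.

15


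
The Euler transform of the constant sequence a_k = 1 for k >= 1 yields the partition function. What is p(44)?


The Euler transform converts the sequence a_k = 1 into the number of integer partitions.
Using the recurrence or dynamic programming:
p(44) = 75175

75175


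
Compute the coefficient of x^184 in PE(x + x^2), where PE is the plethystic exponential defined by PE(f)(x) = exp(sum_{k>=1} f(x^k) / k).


With f(x) = x + x^2, the exponent is sum_{k>=1} (x^k + x^(2k)) / k = -ln(1 - x) - ln(1 - x^2). Exponentiating:
PE(x + x^2) = 1 / ((1 - x)(1 - x^2)).
This is the generating function for partitions of n into parts of size 1 or 2. The number of 2's can be any j in 0..92, and the rest are 1's, so
[x^184] = floor(184/2) + 1 = 93.

93


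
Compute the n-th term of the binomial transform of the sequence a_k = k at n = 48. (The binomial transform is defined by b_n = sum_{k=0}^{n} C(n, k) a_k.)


With a_k = k, b_n = sum_{k=0}^{n} C(n, k) k. Using k * C(n, k) = n * C(n-1, k-1) gives b_n = n * sum_{k>=1} C(n-1, k-1) = n * 2^(n-1).
For n = 48: 48 * 2^47 = 48 * 140737488355328 = 6755399441055744.

6755399441055744


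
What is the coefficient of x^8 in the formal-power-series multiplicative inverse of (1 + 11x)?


The inverse is 1/(1 + 11x). Apply the geometric identity 1/(1 - y) = sum_{k>=0} y^k with y = -11x:
1/(1 + 11x) = sum_{k>=0} (-11)^k x^k.
So the coefficient of x^8 is (-11)^8 = 214358881.

214358881


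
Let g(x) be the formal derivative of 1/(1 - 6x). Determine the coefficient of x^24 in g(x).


Differentiate termwise: d/dx sum_{k>=0} 6^k x^k = sum_{k>=1} k 6^k x^(k-1) = sum_{j>=0} (j+1) 6^(j+1) x^j.
Equivalently, d/dx [1/(1 - 6x)] = 6/(1 - 6x)^2.
For j = 24: 25 * 6^25 = 25 * 28430288029929701376 = 710757200748242534400.

710757200748242534400


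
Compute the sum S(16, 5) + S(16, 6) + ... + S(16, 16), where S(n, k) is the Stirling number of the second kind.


By definition, S(n, k) counts partitions of an n-set into exactly k nonempty blocks.
Computing row n = 16 for k = 5..16:
S(16, k): 1096190550, 2734926558, 3281882604, 2141764053, 820784250, 193754990, 28936908, 2757118, 165620, 6020, 120, 1
Sum = 10301168792.

10301168792


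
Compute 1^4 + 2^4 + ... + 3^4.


This power sum has a closed form given by Faulhaber's formula
sum_{k=1}^{m} k^p = (1 / (p + 1)) * sum_{j=0}^{p} C(p + 1, j) B_j m^(p + 1 - j),
but for small m direct computation is fastest:
1 + 16 + 81 = 98.

98


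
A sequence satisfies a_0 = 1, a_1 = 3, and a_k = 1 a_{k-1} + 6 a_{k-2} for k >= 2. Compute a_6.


The characteristic equation is t^2 - 1 t - 6 = 0, with roots r_1 = 3 and r_2 = -2 (so c_1 = r_1 + r_2, c_2 = -r_1 r_2 as required).
One can use the closed form a_n = A r_1^n + B r_2^n, but direct iteration is more reliable:
a_0 = 1, a_1 = 3, a_2 = 9, a_3 = 27, a_4 = 81, a_5 = 243, a_6 = 729.
So a_6 = 729.

729


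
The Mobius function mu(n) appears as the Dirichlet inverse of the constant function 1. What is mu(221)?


221 = 13 * 17 (all distinct primes).
mu(221) = (-1)^2 = 1

1


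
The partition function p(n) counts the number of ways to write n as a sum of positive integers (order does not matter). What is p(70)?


Using the generating function prod_{k>=1} 1/(1-x^k), we compute p(70).
By dynamic programming over parts 1 through 70:
p(70) = 4087968

4087968


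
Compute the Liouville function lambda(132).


The Liouville function is lambda(k) = (-1)^Omega(k), where Omega(k) counts the prime factors of k with multiplicity.
Factoring: 132 = 2 * 2 * 3 * 11, so Omega(132) = 4.
lambda(132) = (-1)^4 = 1.

1


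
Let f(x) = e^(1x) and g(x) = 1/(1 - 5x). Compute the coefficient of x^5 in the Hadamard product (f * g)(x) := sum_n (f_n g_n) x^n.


Expanding: f_k = 1^k/k! (from e^(1x)) and g_k = 5^k (from 1/(1 - 5x)). So the Hadamard coefficient (f * g)_k = 1^k 5^k / k! = (5)^k / k!.
For k = 5: 5^5/5! = 3125/120 = 625/24.

625/24


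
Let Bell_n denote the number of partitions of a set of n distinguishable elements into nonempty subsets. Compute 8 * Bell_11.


Bell_11 can be computed from the Bell triangle or from Dobinski's identity Bell_n = (1/e) * sum_{k>=0} k^n / k!.
Computing Bell_11 = 678570.
Then 8 * 678570 = 5428560.

5428560


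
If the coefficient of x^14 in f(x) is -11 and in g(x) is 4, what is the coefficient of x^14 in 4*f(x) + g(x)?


Scalar multiplication scales coefficients: 4 * -11 = -44.
Then add the g coefficient: -44 + 4
= -40

-40


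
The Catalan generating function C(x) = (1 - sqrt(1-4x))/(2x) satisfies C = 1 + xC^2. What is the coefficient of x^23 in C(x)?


Substituting x -> x scales the n-th coefficient by 1, so [x^23] C(x) = C_23.
C_23 = C(2*23, 23)/(24) = 8233430727600/24 = 343059613650.
= 343059613650.

343059613650


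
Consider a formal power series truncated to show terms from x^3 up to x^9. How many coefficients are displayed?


From x^3 to x^9 inclusive, the count is 9 - 3 + 1 = 7.

7


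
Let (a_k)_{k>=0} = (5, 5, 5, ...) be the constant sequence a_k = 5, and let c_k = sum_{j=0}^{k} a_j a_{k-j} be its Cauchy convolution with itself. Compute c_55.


Since a_j = 5 for all j >= 0, the convolution sum becomes
c_k = sum_{j=0}^{k} 5 * 5 = 25 * (k + 1).
Equivalently, the generating function of (a_k) is 5/(1 - x) and its square is 25/(1 - x)^2 = sum_{k>=0} 25(k + 1) x^k.
For k = 55: 25 * 56 = 1400.

1400


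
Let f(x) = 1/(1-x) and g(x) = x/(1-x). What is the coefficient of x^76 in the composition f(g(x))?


First simplify the composition: f(g(x)) = 1/(1 - x/(1-x)) = (1-x)/((1-x) - x) = (1-x)/(1-2x).
Now extract the coefficient. Write (1-x)/(1-2x) = 1/(1-2x) - x/(1-2x).
The coefficient of x^n in 1/(1-2x) is 2^n, and in x/(1-2x) is 2^(n-1) (for n >= 1).
So the coefficient of x^76 is 2^76 - 2^75 = 75557863725914323419136 - 37778931862957161709568 = 37778931862957161709568.

37778931862957161709568


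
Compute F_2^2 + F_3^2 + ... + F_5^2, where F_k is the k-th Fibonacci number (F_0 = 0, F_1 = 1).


There is a standard identity sum_{k=0}^{N} F_k^2 = F_N * F_{N+1} (proved inductively from the telescoping relation F_k^2 = F_k F_{k+1} - F_{k-1} F_k). Then
sum_{k=2}^{5} F_k^2 = F_5 F_6 - F_1 F_2.
Computing: F_5 = 5, F_6 = 8, F_1 = 1, F_2 = 1.
Sum = 5 * 8 - 1 * 1 = 39.

39


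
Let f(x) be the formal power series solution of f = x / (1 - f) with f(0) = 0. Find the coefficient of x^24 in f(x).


Apply Lagrange inversion: f = x * phi(f) with phi(t) = 1/(1 - t), so
[x^n] f = (1/n) [t^(n-1)] phi(t)^n = (1/n) [t^(n-1)] (1 - t)^(-n) = (1/n) C(2n - 2, n - 1) = C_{n-1}.
For n = 24: C_23 = C(46, 23) / 24 = 8233430727600/24 = 343059613650 = 343059613650.

343059613650


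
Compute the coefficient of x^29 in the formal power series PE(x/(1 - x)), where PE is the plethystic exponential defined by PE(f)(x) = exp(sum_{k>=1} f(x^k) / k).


For f(x) = x/(1 - x) we have
sum_{k>=1} f(x^k) / k = sum_{k>=1} (1/k) * x^k / (1 - x^k) = sum_{k, m >= 1} x^(k m) / k,
which after exponentiating simplifies to
PE(x/(1 - x)) = prod_{k>=1} 1 / (1 - x^k).
This is the generating function for the partition function p(n), so the coefficient of x^29 is p(29).
Computing p(29) by dynamic programming over parts 1, 2, ..., 29: p(29) = 4565.

4565


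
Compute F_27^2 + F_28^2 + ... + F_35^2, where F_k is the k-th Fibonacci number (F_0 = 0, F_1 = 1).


There is a standard identity sum_{k=0}^{N} F_k^2 = F_N * F_{N+1} (proved inductively from the telescoping relation F_k^2 = F_k F_{k+1} - F_{k-1} F_k). Then
sum_{k=27}^{35} F_k^2 = F_35 F_36 - F_26 F_27.
Computing: F_35 = 9227465, F_36 = 14930352, F_26 = 121393, F_27 = 196418.
Sum = 9227465 * 14930352 - 121393 * 196418 = 137745456747406.

137745456747406


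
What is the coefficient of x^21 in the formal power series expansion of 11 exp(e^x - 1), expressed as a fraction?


exp(e^x - 1) is the exponential generating function for the Bell numbers Bell_k: exp(e^x - 1) = sum_{k>=0} Bell_k x^k / k!.
So the coefficient of x^21 in 11 exp(e^x - 1) is 11 Bell_21 / 21!.
Computing: Bell_21 = 474869816156751 and 21! = 51090942171709440000, giving
11 * 474869816156751/51090942171709440000 = 158289938718917/1548210368839680000.

158289938718917/1548210368839680000


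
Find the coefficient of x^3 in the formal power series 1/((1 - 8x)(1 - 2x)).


By partial fractions or Cauchy convolution:
The coefficient equals sum_{k=0}^{3} 8^k * 2^(3-k).
= 680

680


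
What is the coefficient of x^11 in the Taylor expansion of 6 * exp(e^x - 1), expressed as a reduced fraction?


exp(e^x - 1) = sum_{k>=0} Bell_k x^k / k!, where Bell_k is the k-th Bell number.
So the coefficient of x^11 is 6 * Bell_11 / 11!.
Computing: Bell_11 = 678570 and 11! = 39916800, giving
6 * 678570/39916800 = 22619/221760.

22619/221760


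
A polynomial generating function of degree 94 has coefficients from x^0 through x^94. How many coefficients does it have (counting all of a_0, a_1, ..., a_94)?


A polynomial of degree 94 takes the form a_0 + a_1 x + ... + a_94 x^94.
The number of coefficients is 94 + 1 = 95.

95


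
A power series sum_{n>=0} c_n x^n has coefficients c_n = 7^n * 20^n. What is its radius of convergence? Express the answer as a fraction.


By the root test (Cauchy-Hadamard), the radius is R = 1 / limsup_n |c_n|^(1/n).
Here |c_n|^(1/n) = (7^n * 20^n)^(1/n) = 7 * 20 = 140 for all n.
So R = 1/140 = 1/140.

1/140


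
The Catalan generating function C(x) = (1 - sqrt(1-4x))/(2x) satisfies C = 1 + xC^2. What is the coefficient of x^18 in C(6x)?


Substituting x -> 6x scales the n-th coefficient by 6^n, so [x^18] C(6x) = 6^18 * C_18.
C_18 = C(2*18, 18)/(19) = 9075135300/19 = 477638700.
So 6^18 * 477638700 = 101559956668416 * 477638700 = 48508965675158549299200.

48508965675158549299200


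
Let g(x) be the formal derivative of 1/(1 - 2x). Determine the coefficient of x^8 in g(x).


Differentiate termwise: d/dx sum_{k>=0} 2^k x^k = sum_{k>=1} k 2^k x^(k-1) = sum_{j>=0} (j+1) 2^(j+1) x^j.
Equivalently, d/dx [1/(1 - 2x)] = 2/(1 - 2x)^2.
For j = 8: 9 * 2^9 = 9 * 512 = 4608.

4608


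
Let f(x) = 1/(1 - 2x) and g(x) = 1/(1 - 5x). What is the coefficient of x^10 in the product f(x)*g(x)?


The coefficient of x^n in f*g is the Cauchy product: sum_{k=0}^{n} a^k * b^(n-k).
With a=2, b=5, n=10:
sum_{k=0}^{10} 2^k * 5^(10-k)
= 16275359

16275359


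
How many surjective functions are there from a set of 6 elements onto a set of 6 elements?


By inclusion-exclusion on which target elements are missed, the number of surjections from an n-set onto a k-set is
surj(n, k) = sum_{j=0}^{k} (-1)^j C(k, j) (k - j)^n.
Equivalently surj(n, k) = k! * S(n, k), where S(n, k) is the Stirling number of the second kind.
For n = 6, k = 6:
S(6, 6) = 1, so
surj = 6! * 1 = 720 * 1 = 720.

720


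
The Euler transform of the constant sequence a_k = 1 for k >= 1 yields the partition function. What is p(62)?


The Euler transform converts the sequence a_k = 1 into the number of integer partitions.
Using the recurrence or dynamic programming:
p(62) = 1300156

1300156


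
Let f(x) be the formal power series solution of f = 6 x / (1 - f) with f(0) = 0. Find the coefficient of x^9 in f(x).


Apply Lagrange inversion: f = 6 x * phi(f) with phi(t) = 1/(1 - t), so
[x^n] f = 6^n * (1/n) [t^(n-1)] phi(t)^n = 6^n * (1/n) [t^(n-1)] (1 - t)^(-n) = 6^n * (1/n) C(2n - 2, n - 1) = 6^n * C_{n-1}.
For n = 9: C_8 = C(16, 8) / 9 = 12870/9 = 1430.
With the 6^9 = 10077696 factor, the coefficient is 10077696 * 1430 = 14411105280.

14411105280


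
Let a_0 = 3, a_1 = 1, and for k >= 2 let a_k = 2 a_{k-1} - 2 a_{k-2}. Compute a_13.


Iterating the recurrence forward:
a_0 = 3
a_1 = 1
a_2 = 2*1 - 2*3 = -4
a_3 = 2*-4 - 2*1 = -10
a_4 = 2*-10 - 2*-4 = -12
a_5 = 2*-12 - 2*-10 = -4
a_6 = 2*-4 - 2*-12 = 16
a_7 = 2*16 - 2*-4 = 40
a_8 = 2*40 - 2*16 = 48
a_9 = 2*48 - 2*40 = 16
a_10 = 2*16 - 2*48 = -64
a_11 = 2*-64 - 2*16 = -160
a_12 = 2*-160 - 2*-64 = -192
a_13 = 2*-192 - 2*-160 = -64
So a_13 = -64.

-64


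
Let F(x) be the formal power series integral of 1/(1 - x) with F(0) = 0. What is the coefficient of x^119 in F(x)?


1/(1 - x) = sum_{k>=0} x^k. Integrating termwise and using F(0) = 0 gives
F(x) = sum_{k>=0} x^(k+1) / (k+1) = sum_{m>=1} x^m / m = -ln(1 - x).
So the coefficient of x^119 is 1/119 = 1/119.

1/119


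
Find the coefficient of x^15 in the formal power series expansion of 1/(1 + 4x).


Write 1/(1 + c x) = 1/(1 - (-c) x) and apply the geometric-series identity
1/(1 - y) = sum_{k>=0} y^k to get 1/(1 + c x) = sum_{k>=0} (-c)^k x^k.
So the coefficient of x^k is (-c)^k = (-1)^k * c^k.
Here c = 4 and k = 15:
(-4)^15 = -1 * 1073741824 = -1073741824

-1073741824


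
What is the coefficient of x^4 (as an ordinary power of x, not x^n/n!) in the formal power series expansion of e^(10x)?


The exponential series is e^y = sum_{k>=0} y^k / k!. Substituting y = 10x gives
e^(10x) = sum_{k>=0} 10^k x^k / k!.
So the coefficient of x^n is a^n/n! with a = 10, n = 4:
10^4 / 4! = 10000/24 = 1250/3

1250/3


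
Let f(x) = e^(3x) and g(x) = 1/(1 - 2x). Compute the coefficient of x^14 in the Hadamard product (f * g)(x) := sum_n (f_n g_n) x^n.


Expanding: f_k = 3^k/k! (from e^(3x)) and g_k = 2^k (from 1/(1 - 2x)). So the Hadamard coefficient (f * g)_k = 3^k 2^k / k! = (6)^k / k!.
For k = 14: 6^14/14! = 78364164096/87178291200 = 157464/175175.

157464/175175


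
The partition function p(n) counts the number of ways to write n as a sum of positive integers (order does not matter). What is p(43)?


Using the generating function prod_{k>=1} 1/(1-x^k), we compute p(43).
By dynamic programming over parts 1 through 43:
p(43) = 63261

63261


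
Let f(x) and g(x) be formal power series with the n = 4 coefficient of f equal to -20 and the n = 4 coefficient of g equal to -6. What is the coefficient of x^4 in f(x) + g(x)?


Addition of formal power series is termwise.
The coefficient of x^4 in f + g = -20 + -6
= -26

-26


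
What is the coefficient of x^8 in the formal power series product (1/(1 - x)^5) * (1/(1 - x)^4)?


Combine the factors: (1/(1 - x)^5) * (1/(1 - x)^4) = 1/(1 - x)^9.
Then use 1/(1 - x)^r = sum_{k>=0} C(k + r - 1, r - 1) x^k with r = 9 and k = 8:
C(16, 8) = 12870.

12870


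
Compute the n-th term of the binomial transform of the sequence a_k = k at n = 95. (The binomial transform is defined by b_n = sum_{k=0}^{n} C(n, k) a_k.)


With a_k = k, b_n = sum_{k=0}^{n} C(n, k) k. Using k * C(n, k) = n * C(n-1, k-1) gives b_n = n * sum_{k>=1} C(n-1, k-1) = n * 2^(n-1).
For n = 95: 95 * 2^94 = 95 * 19807040628566084398385987584 = 1881668859713778017846668820480.

1881668859713778017846668820480


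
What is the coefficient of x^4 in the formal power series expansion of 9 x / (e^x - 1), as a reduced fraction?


The exponential generating function for Bernoulli numbers is
x / (e^x - 1) = sum_{k>=0} B_k x^k / k!.
So the coefficient of x^4 in 9 x / (e^x - 1) is 9 B_4 / 4!.
Computing: B_4 = -1/30, 4! = 24, giving
9 * -1/30 / 24 = -1/80.

-1/80


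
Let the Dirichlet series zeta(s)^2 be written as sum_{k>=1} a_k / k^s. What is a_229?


The Dirichlet convolution of the constant function 1 with itself gives (1 * 1)(k) = sum_{d | k} 1 = d(k), the number of positive divisors of k.
Since zeta(s) = sum_{k>=1} 1/k^s, we have zeta(s)^2 = sum_{k>=1} d(k)/k^s, so a_k = d(k).
For k = 229: the divisors are 1, 229.
Count = 2.

2


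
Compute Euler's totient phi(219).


phi(n) counts integers in [1, n] coprime to n. Using the multiplicative formula phi(n) = n * prod_{p | n} (1 - 1/p):
219 = 3 * 73, so
phi(219) = 219 * (1 - 1/3) * (1 - 1/73) = 144.

144


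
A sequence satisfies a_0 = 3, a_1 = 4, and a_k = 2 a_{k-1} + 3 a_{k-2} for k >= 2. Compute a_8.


The characteristic equation is t^2 - 2 t - 3 = 0, with roots r_1 = 3 and r_2 = -1 (so c_1 = r_1 + r_2, c_2 = -r_1 r_2 as required).
One can use the closed form a_n = A r_1^n + B r_2^n, but direct iteration is more reliable:
a_0 = 3, a_1 = 4, a_2 = 17, a_3 = 46, a_4 = 143, a_5 = 424, a_6 = 1277, a_7 = 3826, a_8 = 11483.
So a_8 = 11483.

11483


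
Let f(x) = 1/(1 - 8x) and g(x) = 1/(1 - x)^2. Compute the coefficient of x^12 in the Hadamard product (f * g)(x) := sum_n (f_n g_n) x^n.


f has coefficients f_k = 8^k. For g = 1/(1 - x)^2 the coefficient is g_k = C(k + 1, 1) = k + 1. The Hadamard coefficient is (f * g)_k = 8^k * (k + 1).
For k = 12: 8^12 * 13 = 68719476736 * 13 = 893353197568.

893353197568


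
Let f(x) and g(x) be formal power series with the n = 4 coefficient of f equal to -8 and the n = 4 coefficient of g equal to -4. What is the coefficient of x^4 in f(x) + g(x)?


Addition of formal power series is termwise.
The coefficient of x^4 in f + g = -8 + -4
= -12

-12


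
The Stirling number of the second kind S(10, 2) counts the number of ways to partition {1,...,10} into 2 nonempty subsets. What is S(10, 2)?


Using the explicit formula S(n,k) = (1/k!) sum_{j=0}^{k} (-1)^(k-j) C(k,j) j^n:
S(10, 2) = 511
Equivalently, S(n,k) is n! times the coefficient of x^n in the EGF (e^x - 1)^k / k!.

511


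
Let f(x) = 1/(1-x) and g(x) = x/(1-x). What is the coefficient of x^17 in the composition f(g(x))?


First simplify the composition: f(g(x)) = 1/(1 - x/(1-x)) = (1-x)/((1-x) - x) = (1-x)/(1-2x).
Now extract the coefficient. Write (1-x)/(1-2x) = 1/(1-2x) - x/(1-2x).
The coefficient of x^n in 1/(1-2x) is 2^n, and in x/(1-2x) is 2^(n-1) (for n >= 1).
So the coefficient of x^17 is 2^17 - 2^16 = 131072 - 65536 = 65536.

65536


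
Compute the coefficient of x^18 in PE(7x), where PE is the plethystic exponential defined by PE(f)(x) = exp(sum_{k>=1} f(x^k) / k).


With f(x) = 7x, the exponent is sum_{k>=1} 7 x^k / k = 7 * (-ln(1 - x)). Exponentiating:
PE(7x) = exp(-7 ln(1 - x)) = 1/(1 - x)^7.
By the negative binomial expansion, [x^n] 1/(1 - x)^7 = C(n + 6, 6).
For n = 18: C(24, 6) = 134596.

134596


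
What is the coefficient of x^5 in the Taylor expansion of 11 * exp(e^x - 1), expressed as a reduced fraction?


exp(e^x - 1) = sum_{k>=0} Bell_k x^k / k!, where Bell_k is the k-th Bell number.
So the coefficient of x^5 is 11 * Bell_5 / 5!.
Computing: Bell_5 = 52 and 5! = 120, giving
11 * 52/120 = 143/30.

143/30


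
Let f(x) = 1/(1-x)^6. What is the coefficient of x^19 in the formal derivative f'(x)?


Differentiate: d/dx [ 1/(1-x)^r ] = r / (1-x)^(r+1).
Here r = 6, so f'(x) = 6 / (1-x)^7.
The expansion of 1/(1-x)^(r+1) has coefficient of x^n equal to C(n+r, r).
So the coefficient of x^19 in f'(x) is
6 * C(25, 6) = 6 * 177100 = 1062600

1062600


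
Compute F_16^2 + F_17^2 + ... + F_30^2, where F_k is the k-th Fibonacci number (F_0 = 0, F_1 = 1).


There is a standard identity sum_{k=0}^{N} F_k^2 = F_N * F_{N+1} (proved inductively from the telescoping relation F_k^2 = F_k F_{k+1} - F_{k-1} F_k). Then
sum_{k=16}^{30} F_k^2 = F_30 F_31 - F_15 F_16.
Computing: F_30 = 832040, F_31 = 1346269, F_15 = 610, F_16 = 987.
Sum = 832040 * 1346269 - 610 * 987 = 1120149056690.

1120149056690


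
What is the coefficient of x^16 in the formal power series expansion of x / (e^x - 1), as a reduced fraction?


The exponential generating function for Bernoulli numbers is
x / (e^x - 1) = sum_{k>=0} B_k x^k / k!.
So the coefficient of x^16 in x / (e^x - 1) is B_16 / 16!.
Computing: B_16 = -3617/510, 16! = 20922789888000, giving
-3617/510 / 20922789888000 = -3617/10670622842880000.

-3617/10670622842880000


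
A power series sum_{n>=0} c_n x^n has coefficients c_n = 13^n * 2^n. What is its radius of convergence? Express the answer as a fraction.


By the root test (Cauchy-Hadamard), the radius is R = 1 / limsup_n |c_n|^(1/n).
Here |c_n|^(1/n) = (13^n * 2^n)^(1/n) = 13 * 2 = 26 for all n.
So R = 1/26 = 1/26.

1/26


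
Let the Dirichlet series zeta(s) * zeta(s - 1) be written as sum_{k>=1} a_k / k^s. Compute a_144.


Convolution gives a_k = sum_{d | k} d * 1 = sum_{d | k} d = sigma(k), the sum of positive divisors of k.
For k = 144, the divisors are 1, 2, 3, 4, 6, 8, 9, 12, 16, 18, 24, 36, 48, 72, 144, so
sigma(144) = 1 + 2 + 3 + 4 + 6 + 8 + 9 + 12 + 16 + 18 + 24 + 36 + 48 + 72 + 144 = 403.

403
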